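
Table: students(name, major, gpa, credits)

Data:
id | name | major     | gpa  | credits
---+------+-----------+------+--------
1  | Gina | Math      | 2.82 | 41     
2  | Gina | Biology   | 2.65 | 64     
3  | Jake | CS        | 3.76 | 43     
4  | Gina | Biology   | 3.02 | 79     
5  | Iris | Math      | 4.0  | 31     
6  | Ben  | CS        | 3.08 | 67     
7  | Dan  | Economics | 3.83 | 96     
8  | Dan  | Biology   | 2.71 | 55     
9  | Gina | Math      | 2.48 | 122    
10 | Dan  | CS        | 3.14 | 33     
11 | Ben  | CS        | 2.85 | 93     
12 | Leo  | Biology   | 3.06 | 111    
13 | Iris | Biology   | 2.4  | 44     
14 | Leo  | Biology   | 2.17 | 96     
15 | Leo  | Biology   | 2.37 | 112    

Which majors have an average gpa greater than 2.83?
SELECT major, AVG(gpa)
FROM students
GROUP BY major
HAVING AVG(gpa) > 2.83

Result:
  CS: avg=3.21
  Economics: avg=3.83
  Math: avg=3.10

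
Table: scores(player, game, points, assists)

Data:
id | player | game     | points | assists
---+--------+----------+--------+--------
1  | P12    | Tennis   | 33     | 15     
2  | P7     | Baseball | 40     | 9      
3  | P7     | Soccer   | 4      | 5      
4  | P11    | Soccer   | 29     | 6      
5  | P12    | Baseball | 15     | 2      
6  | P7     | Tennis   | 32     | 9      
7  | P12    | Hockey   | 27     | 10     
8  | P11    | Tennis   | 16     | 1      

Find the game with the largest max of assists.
SELECT game, MAX(assists) as val
FROM scores
GROUP BY game
ORDER BY val DESC
LIMIT 1

Result: Tennis with max(assists) = 15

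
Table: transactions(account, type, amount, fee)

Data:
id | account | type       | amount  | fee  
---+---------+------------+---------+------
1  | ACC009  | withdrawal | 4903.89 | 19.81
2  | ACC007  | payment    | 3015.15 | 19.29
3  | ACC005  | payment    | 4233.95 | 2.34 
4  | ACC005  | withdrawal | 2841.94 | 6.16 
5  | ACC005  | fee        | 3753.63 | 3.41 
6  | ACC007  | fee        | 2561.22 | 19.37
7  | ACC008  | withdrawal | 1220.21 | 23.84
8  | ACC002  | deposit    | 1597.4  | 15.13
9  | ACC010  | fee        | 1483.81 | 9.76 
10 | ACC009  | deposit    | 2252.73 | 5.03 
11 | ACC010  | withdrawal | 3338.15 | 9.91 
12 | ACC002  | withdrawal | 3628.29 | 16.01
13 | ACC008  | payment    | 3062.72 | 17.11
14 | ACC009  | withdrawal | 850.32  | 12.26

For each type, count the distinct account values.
SELECT type, COUNT(DISTINCT account)
FROM transactions
GROUP BY type

Result:
  deposit: 2 distinct
  fee: 3 distinct
  payment: 3 distinct
  withdrawal: 5 distinct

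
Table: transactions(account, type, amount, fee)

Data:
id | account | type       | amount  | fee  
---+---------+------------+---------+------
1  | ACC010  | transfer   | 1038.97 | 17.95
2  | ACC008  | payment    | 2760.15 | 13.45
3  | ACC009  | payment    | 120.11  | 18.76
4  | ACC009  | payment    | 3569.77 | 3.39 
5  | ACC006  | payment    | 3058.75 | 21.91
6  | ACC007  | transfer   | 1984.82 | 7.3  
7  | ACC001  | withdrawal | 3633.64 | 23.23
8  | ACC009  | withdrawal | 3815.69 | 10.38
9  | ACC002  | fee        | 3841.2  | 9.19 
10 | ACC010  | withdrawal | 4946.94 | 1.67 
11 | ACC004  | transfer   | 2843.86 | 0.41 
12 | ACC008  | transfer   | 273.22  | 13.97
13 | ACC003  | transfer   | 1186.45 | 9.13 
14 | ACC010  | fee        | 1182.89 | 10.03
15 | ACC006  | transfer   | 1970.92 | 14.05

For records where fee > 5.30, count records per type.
SELECT type, COUNT(*)
FROM transactions
WHERE fee > 5.30
GROUP BY type

Note: WHERE filters rows before grouping.

Result:
  fee: 2
  payment: 3
  transfer: 5
  withdrawal: 2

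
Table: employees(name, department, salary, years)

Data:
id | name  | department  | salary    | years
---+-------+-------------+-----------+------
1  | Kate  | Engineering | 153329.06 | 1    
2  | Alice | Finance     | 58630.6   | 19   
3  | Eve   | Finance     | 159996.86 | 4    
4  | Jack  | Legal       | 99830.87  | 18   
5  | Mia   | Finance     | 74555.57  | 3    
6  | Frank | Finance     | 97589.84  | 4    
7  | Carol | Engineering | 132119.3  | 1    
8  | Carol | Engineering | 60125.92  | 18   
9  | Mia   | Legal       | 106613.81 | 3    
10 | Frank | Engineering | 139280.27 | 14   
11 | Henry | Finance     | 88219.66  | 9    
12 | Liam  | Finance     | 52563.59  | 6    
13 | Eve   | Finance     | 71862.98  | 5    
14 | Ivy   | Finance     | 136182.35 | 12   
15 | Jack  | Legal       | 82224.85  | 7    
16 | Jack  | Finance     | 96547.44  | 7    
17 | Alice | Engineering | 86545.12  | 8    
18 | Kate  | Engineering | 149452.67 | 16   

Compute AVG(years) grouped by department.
SELECT department, AVG(years) as result
FROM employees
GROUP BY department

Result:
  Engineering: 9.67
  Finance: 7.67
  Legal: 9.33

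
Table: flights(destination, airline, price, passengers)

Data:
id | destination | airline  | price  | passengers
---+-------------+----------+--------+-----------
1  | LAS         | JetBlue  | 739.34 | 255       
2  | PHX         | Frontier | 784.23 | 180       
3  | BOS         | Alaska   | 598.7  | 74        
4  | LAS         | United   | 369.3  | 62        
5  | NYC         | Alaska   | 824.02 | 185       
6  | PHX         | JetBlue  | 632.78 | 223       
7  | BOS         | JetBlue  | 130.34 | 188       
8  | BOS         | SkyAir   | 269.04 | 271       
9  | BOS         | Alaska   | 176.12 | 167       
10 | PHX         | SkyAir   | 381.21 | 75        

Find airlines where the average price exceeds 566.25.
SELECT airline, AVG(price)
FROM flights
GROUP BY airline
HAVING AVG(price) > 566.25

Result:
  Frontier: avg=784.23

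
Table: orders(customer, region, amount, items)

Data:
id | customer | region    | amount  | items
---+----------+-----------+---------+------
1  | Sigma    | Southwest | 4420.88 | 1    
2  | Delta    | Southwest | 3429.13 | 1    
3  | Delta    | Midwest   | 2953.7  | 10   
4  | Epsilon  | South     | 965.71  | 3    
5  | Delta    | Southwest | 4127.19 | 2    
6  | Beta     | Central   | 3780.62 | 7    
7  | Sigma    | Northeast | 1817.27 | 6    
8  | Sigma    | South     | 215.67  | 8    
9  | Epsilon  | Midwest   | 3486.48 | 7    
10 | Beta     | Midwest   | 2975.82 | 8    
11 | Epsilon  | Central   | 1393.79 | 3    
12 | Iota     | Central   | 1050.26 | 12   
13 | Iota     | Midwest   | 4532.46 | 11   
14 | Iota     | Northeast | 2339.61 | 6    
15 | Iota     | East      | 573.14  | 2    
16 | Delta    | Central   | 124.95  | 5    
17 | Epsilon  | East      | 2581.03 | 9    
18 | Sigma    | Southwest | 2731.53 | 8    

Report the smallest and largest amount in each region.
SELECT region, MIN(amount), MAX(amount)
FROM orders
GROUP BY region

Result:
  Central: min=124.95, max=3780.62
  East: min=573.14, max=2581.03
  Midwest: min=2953.70, max=4532.46
  Northeast: min=1817.27, max=2339.61
  South: min=215.67, max=965.71
  Southwest: min=2731.53, max=4420.88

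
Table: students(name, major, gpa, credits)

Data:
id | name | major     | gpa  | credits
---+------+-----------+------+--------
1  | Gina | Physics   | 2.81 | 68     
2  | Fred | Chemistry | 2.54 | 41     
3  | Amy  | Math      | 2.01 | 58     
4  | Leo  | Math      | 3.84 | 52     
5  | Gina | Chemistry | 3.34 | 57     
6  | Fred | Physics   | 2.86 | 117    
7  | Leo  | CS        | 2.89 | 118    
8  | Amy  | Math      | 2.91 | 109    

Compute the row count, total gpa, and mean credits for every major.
SELECT major,
       COUNT(*) as cnt,
       SUM(gpa) as total_gpa,
       AVG(credits) as avg_credits
FROM students
GROUP BY major

Result:
  CS: 1 records, 2.89 total gpa, 118.00 avg credits
  Chemistry: 2 records, 5.88 total gpa, 49.00 avg credits
  Math: 3 records, 8.76 total gpa, 73.00 avg credits
  Physics: 2 records, 5.67 total gpa, 92.50 avg credits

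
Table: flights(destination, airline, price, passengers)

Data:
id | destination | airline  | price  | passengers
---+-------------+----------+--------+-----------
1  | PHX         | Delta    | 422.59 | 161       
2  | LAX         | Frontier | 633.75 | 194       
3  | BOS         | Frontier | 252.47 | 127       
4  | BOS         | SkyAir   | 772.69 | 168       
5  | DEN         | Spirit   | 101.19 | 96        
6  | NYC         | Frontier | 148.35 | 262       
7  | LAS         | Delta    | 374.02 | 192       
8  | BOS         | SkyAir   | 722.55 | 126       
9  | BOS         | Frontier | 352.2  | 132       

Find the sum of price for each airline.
SELECT airline, SUM(price) as result
FROM flights
GROUP BY airline

Result:
  Delta: 796.61
  Frontier: 1386.77
  SkyAir: 1495.24
  Spirit: 101.19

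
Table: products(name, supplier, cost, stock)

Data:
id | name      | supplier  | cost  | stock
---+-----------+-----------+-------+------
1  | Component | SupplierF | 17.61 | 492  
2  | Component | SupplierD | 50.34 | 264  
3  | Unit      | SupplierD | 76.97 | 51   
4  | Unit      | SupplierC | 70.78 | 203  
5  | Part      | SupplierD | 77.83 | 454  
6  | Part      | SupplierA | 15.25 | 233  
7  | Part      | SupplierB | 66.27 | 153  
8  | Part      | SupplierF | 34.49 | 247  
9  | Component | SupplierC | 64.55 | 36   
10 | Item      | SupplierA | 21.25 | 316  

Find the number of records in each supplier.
SELECT supplier, COUNT(*) as count
FROM products
GROUP BY supplier

Result:
  SupplierA: 2
  SupplierB: 1
  SupplierC: 2
  SupplierD: 3
  SupplierF: 2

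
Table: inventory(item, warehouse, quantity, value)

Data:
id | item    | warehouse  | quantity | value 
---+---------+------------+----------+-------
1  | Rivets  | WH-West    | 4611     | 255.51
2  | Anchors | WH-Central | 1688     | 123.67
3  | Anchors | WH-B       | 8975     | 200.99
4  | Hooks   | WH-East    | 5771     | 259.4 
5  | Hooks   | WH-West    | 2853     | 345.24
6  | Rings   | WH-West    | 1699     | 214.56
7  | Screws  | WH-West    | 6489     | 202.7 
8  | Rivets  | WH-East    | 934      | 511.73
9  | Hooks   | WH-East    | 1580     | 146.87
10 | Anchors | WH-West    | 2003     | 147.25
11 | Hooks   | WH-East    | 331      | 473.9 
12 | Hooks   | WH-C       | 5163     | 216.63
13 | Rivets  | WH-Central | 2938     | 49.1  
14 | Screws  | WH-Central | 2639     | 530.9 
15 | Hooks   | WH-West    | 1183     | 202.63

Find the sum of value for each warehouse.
SELECT warehouse, SUM(value) as result
FROM inventory
GROUP BY warehouse

Result:
  WH-B: 200.99
  WH-C: 216.63
  WH-Central: 703.67
  WH-East: 1391.90
  WH-West: 1367.89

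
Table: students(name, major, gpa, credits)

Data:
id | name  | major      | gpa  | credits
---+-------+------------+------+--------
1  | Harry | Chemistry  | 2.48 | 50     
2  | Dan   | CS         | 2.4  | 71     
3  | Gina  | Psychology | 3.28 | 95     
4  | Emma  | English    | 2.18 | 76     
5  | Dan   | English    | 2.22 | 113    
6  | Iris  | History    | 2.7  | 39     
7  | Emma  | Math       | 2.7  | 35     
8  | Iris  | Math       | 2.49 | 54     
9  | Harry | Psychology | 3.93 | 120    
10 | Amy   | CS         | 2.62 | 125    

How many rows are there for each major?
SELECT major, COUNT(*) as count
FROM students
GROUP BY major

Result:
  CS: 2
  Chemistry: 1
  English: 2
  History: 1
  Math: 2
  Psychology: 2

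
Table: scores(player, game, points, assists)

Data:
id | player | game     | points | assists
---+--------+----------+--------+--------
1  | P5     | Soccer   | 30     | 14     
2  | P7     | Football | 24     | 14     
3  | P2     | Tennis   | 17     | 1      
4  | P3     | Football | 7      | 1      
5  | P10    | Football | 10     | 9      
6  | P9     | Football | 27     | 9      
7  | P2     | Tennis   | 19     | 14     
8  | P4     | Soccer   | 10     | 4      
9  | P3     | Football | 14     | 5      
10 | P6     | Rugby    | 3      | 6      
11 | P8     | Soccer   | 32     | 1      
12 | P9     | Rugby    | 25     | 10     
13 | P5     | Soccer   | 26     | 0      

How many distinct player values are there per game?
SELECT game, COUNT(DISTINCT player)
FROM scores
GROUP BY game

Result:
  Football: 4 distinct
  Rugby: 2 distinct
  Soccer: 3 distinct
  Tennis: 1 distinct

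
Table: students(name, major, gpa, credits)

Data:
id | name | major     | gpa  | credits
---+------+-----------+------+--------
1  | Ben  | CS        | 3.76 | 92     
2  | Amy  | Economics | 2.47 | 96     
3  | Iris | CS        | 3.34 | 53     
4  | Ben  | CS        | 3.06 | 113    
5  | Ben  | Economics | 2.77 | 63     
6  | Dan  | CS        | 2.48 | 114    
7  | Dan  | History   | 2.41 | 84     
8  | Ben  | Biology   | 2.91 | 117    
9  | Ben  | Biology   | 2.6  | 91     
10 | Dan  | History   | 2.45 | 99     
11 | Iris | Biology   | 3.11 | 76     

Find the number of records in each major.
SELECT major, COUNT(*) as count
FROM students
GROUP BY major

Result:
  Biology: 3
  CS: 4
  Economics: 2
  History: 2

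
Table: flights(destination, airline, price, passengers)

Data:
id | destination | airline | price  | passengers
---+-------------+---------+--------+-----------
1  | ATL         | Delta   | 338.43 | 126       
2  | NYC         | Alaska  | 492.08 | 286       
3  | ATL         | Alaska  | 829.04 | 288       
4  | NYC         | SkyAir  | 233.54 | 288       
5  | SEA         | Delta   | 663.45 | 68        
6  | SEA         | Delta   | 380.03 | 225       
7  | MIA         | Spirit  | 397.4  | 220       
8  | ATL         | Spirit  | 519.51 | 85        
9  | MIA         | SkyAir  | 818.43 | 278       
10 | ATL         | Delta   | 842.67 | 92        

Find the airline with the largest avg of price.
SELECT airline, AVG(price) as val
FROM flights
GROUP BY airline
ORDER BY val DESC
LIMIT 1

Result: Alaska with avg(price) = 660.56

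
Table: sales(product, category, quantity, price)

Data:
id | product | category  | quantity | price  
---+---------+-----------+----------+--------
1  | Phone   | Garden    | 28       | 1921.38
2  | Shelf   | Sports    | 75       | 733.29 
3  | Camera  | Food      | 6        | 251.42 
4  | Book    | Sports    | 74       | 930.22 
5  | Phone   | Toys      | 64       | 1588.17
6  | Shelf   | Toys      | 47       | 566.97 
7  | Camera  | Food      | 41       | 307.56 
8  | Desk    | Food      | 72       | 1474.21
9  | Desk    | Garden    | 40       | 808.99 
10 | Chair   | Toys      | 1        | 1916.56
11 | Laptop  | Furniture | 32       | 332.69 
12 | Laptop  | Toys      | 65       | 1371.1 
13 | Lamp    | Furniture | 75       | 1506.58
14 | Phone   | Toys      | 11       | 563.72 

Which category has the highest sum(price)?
SELECT category, SUM(price) as val
FROM sales
GROUP BY category
ORDER BY val DESC
LIMIT 1

Result: Toys with sum(price) = 6006.52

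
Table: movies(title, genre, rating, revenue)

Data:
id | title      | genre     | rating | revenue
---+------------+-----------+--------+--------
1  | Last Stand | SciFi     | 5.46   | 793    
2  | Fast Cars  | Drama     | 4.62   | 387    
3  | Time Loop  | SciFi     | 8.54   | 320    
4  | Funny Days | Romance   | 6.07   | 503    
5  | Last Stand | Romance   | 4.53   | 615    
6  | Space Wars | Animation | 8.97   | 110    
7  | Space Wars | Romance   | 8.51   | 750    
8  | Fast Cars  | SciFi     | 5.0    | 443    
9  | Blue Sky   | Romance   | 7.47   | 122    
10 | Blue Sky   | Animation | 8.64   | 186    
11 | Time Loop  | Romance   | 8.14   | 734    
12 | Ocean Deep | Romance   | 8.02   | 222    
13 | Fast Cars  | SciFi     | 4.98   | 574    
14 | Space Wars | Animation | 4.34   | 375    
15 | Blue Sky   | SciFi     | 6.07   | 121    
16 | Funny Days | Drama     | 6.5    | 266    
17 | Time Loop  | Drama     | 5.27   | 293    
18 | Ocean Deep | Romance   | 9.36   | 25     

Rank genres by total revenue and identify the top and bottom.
SELECT genre, SUM(revenue)
FROM movies
GROUP BY genre
ORDER BY SUM(revenue)

All groups:
  Animation: 671
  Drama: 946
  SciFi: 2251
  Romance: 2971

Highest: Romance (2971)
Lowest: Animation (671)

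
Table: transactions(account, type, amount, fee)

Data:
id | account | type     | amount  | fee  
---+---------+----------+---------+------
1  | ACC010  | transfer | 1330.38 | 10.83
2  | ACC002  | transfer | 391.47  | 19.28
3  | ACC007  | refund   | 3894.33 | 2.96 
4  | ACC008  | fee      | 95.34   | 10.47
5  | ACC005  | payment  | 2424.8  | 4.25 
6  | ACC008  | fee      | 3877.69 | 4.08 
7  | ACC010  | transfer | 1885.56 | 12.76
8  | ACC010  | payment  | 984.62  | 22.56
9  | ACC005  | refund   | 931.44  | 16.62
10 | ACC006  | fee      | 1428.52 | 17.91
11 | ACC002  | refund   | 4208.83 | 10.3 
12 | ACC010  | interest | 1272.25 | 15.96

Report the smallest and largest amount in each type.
SELECT type, MIN(amount), MAX(amount)
FROM transactions
GROUP BY type

Result:
  fee: min=95.34, max=3877.69
  interest: min=1272.25, max=1272.25
  payment: min=984.62, max=2424.80
  refund: min=931.44, max=4208.83
  transfer: min=391.47, max=1885.56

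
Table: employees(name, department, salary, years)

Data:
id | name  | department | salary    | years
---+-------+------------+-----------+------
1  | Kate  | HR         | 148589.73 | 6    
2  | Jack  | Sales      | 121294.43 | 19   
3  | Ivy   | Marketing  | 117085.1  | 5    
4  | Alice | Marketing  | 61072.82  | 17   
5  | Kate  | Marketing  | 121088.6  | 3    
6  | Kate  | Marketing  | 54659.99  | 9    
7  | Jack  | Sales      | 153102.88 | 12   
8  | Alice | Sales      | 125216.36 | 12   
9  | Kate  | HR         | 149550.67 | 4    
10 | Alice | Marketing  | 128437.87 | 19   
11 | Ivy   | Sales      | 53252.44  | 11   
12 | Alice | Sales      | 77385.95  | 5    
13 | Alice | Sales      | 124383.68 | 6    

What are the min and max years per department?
SELECT department, MIN(years), MAX(years)
FROM employees
GROUP BY department

Result:
  HR: min=4, max=6
  Marketing: min=3, max=19
  Sales: min=5, max=19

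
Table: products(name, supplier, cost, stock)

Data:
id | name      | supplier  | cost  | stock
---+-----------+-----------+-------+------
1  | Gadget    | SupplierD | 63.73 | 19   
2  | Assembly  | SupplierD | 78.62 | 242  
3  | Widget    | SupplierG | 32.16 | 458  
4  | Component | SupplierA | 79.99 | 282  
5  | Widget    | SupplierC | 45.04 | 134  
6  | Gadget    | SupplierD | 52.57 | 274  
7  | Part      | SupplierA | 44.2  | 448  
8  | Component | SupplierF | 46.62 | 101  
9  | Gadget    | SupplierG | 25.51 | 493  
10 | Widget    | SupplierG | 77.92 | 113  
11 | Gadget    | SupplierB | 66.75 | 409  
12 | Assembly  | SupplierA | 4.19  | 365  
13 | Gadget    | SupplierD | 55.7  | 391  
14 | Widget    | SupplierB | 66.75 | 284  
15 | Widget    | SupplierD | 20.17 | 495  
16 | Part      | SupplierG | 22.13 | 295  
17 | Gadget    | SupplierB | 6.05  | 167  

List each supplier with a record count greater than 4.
SELECT supplier, COUNT(*) as cnt
FROM products
GROUP BY supplier
HAVING COUNT(*) > 4

Result:
  SupplierD: 5

Note: HAVING filters groups after aggregation, WHERE filters rows before.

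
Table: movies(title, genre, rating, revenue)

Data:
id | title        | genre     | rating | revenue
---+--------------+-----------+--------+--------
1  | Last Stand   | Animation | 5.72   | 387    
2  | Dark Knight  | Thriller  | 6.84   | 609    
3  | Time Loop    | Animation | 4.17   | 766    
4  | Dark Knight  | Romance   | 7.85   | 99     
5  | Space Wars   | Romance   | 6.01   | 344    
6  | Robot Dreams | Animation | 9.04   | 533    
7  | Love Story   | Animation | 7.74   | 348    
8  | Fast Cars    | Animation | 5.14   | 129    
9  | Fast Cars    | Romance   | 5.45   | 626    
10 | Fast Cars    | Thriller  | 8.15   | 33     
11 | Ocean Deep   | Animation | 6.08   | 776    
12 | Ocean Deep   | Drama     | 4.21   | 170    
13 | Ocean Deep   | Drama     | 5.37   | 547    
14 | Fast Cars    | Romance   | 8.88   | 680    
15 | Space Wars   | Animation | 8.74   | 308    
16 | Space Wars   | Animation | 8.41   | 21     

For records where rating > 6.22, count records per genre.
SELECT genre, COUNT(*)
FROM movies
WHERE rating > 6.22
GROUP BY genre

Note: WHERE filters rows before grouping.

Result:
  Animation: 4
  Romance: 2
  Thriller: 2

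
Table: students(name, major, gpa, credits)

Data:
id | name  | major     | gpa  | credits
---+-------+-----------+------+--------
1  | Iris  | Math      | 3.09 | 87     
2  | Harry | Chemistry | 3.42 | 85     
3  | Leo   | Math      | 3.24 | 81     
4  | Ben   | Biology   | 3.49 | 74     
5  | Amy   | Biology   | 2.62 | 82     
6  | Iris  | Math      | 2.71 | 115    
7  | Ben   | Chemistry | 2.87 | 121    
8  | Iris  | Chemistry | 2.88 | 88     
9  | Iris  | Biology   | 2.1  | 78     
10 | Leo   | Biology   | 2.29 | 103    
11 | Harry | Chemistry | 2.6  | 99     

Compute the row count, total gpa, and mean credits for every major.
SELECT major,
       COUNT(*) as cnt,
       SUM(gpa) as total_gpa,
       AVG(credits) as avg_credits
FROM students
GROUP BY major

Result:
  Biology: 4 records, 10.50 total gpa, 84.25 avg credits
  Chemistry: 4 records, 11.77 total gpa, 98.25 avg credits
  Math: 3 records, 9.04 total gpa, 94.33 avg credits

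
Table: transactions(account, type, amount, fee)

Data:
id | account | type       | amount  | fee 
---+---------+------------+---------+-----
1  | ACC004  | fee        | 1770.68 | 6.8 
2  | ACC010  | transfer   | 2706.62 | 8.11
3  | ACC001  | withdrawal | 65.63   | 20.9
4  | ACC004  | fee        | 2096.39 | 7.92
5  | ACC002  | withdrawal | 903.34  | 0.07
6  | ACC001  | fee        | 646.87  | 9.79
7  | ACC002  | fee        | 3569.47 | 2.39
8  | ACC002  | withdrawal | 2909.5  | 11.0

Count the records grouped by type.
SELECT type, COUNT(*) as count
FROM transactions
GROUP BY type

Result:
  fee: 4
  transfer: 1
  withdrawal: 3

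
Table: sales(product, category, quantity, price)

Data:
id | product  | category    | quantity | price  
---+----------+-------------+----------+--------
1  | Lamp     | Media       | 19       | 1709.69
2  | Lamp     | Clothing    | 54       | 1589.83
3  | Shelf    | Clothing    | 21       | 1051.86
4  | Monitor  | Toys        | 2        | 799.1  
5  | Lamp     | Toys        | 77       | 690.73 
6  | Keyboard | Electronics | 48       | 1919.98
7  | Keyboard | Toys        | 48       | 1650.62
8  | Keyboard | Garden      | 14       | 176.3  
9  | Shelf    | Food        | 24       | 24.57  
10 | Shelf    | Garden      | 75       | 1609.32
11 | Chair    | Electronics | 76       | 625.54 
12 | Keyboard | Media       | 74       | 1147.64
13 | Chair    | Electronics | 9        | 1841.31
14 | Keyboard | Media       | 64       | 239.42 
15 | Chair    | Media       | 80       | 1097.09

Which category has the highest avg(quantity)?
SELECT category, AVG(quantity) as val
FROM sales
GROUP BY category
ORDER BY val DESC
LIMIT 1

Result: Media with avg(quantity) = 59.25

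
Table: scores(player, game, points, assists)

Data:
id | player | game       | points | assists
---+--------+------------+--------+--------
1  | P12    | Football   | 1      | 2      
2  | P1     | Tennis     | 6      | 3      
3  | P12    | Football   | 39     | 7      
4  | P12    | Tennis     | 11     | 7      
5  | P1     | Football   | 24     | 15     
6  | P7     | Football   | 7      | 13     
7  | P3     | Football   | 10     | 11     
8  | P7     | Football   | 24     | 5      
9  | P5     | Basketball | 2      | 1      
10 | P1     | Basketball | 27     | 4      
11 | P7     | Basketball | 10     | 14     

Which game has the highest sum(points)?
SELECT game, SUM(points) as val
FROM scores
GROUP BY game
ORDER BY val DESC
LIMIT 1

Result: Football with sum(points) = 105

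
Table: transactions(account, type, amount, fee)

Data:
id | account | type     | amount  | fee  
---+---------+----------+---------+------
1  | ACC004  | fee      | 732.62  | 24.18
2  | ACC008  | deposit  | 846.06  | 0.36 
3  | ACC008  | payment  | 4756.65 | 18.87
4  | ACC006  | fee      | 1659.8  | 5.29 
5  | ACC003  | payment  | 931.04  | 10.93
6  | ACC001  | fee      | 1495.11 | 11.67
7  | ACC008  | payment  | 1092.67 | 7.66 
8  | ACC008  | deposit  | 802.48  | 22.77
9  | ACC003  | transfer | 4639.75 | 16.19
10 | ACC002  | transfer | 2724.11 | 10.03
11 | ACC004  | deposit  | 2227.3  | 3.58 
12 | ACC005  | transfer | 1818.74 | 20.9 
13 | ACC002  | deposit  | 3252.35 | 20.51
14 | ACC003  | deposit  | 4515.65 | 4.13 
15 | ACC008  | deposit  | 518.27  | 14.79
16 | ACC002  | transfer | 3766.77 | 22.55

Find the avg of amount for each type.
SELECT type, AVG(amount) as result
FROM transactions
GROUP BY type

Result:
  deposit: 2027.02
  fee: 1295.84
  payment: 2260.12
  transfer: 3237.34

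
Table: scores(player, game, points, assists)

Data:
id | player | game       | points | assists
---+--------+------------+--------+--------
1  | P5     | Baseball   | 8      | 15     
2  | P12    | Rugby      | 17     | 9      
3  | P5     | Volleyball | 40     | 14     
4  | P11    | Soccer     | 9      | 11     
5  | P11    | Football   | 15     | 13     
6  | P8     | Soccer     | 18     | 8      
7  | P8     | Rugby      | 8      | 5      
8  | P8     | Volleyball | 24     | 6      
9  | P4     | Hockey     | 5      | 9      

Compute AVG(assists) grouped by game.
SELECT game, AVG(assists) as result
FROM scores
GROUP BY game

Result:
  Baseball: 15.00
  Football: 13.00
  Hockey: 9.00
  Rugby: 7.00
  Soccer: 9.50
  Volleyball: 10.00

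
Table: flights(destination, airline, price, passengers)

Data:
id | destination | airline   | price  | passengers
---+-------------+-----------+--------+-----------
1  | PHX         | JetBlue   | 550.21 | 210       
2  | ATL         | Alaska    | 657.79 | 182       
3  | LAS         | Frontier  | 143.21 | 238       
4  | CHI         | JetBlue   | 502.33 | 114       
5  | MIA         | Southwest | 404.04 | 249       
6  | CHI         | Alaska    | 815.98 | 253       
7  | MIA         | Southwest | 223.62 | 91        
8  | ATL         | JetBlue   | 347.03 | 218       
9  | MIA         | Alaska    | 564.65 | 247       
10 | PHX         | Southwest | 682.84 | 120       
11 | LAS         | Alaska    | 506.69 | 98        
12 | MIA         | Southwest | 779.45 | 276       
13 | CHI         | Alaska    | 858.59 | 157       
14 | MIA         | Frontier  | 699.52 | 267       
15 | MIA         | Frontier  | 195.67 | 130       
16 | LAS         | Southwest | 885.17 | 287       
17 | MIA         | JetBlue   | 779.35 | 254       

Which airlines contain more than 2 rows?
SELECT airline, COUNT(*) as cnt
FROM flights
GROUP BY airline
HAVING COUNT(*) > 2

Result:
  Alaska: 5
  Frontier: 3
  JetBlue: 4
  Southwest: 5

Note: HAVING filters groups after aggregation, WHERE filters rows before.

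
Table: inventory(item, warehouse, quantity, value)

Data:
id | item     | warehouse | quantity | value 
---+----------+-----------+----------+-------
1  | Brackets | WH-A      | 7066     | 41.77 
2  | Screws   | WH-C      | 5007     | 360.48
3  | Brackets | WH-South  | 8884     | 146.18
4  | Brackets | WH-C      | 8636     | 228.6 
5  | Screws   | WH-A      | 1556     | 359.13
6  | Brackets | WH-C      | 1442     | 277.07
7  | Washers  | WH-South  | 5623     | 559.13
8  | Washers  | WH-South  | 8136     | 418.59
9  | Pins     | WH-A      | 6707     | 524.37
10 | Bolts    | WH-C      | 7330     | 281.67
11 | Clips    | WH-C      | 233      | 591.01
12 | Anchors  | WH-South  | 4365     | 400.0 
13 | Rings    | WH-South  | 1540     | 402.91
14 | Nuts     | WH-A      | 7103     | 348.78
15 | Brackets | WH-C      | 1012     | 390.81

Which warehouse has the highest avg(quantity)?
SELECT warehouse, AVG(quantity) as val
FROM inventory
GROUP BY warehouse
ORDER BY val DESC
LIMIT 1

Result: WH-South with avg(quantity) = 5709.60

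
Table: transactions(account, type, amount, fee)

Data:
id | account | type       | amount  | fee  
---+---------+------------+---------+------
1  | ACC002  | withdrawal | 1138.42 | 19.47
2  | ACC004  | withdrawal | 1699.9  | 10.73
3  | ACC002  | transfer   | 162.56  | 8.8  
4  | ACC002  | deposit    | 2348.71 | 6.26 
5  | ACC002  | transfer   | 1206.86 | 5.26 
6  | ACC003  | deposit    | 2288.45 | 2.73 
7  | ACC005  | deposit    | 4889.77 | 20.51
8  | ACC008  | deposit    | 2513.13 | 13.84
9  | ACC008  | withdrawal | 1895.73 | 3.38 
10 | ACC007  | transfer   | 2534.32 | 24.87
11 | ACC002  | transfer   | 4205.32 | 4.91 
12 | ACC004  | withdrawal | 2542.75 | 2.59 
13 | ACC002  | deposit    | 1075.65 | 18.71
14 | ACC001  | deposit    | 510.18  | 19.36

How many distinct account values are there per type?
SELECT type, COUNT(DISTINCT account)
FROM transactions
GROUP BY type

Result:
  deposit: 5 distinct
  transfer: 2 distinct
  withdrawal: 3 distinct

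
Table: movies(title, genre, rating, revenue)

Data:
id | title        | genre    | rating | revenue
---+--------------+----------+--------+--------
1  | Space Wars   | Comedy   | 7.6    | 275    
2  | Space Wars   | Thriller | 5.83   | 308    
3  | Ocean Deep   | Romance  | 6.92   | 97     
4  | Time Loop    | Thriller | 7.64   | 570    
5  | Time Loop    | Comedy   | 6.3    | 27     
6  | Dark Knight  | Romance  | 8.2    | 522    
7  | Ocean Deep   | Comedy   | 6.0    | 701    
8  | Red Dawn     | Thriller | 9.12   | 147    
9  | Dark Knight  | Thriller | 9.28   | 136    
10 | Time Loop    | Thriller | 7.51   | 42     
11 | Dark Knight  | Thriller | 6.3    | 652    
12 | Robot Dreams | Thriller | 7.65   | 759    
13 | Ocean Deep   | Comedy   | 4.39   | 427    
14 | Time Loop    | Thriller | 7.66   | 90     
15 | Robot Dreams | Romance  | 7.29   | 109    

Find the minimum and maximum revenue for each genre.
SELECT genre, MIN(revenue), MAX(revenue)
FROM movies
GROUP BY genre

Result:
  Comedy: min=27, max=701
  Romance: min=97, max=522
  Thriller: min=42, max=759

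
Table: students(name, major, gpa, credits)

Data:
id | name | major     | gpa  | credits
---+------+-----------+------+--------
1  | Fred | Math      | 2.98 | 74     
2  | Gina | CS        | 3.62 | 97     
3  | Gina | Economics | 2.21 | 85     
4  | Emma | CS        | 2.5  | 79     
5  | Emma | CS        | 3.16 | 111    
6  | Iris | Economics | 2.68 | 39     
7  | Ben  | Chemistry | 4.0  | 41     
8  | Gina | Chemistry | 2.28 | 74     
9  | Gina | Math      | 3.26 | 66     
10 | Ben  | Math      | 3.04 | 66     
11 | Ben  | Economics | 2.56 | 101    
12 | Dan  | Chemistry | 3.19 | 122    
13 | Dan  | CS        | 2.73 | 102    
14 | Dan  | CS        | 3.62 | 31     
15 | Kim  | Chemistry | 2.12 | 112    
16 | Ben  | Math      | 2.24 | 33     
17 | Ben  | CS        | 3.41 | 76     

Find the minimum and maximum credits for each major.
SELECT major, MIN(credits), MAX(credits)
FROM students
GROUP BY major

Result:
  CS: min=31, max=111
  Chemistry: min=41, max=122
  Economics: min=39, max=101
  Math: min=33, max=74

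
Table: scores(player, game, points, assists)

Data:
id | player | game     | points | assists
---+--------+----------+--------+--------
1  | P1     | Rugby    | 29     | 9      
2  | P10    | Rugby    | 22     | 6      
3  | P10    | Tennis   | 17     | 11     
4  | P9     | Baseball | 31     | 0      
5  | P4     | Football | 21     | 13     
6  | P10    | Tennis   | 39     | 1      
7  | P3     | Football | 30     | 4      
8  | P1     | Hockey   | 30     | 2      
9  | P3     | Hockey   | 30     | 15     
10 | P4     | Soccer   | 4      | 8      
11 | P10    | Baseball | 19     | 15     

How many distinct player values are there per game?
SELECT game, COUNT(DISTINCT player)
FROM scores
GROUP BY game

Result:
  Baseball: 2 distinct
  Football: 2 distinct
  Hockey: 2 distinct
  Rugby: 2 distinct
  Soccer: 1 distinct
  Tennis: 1 distinct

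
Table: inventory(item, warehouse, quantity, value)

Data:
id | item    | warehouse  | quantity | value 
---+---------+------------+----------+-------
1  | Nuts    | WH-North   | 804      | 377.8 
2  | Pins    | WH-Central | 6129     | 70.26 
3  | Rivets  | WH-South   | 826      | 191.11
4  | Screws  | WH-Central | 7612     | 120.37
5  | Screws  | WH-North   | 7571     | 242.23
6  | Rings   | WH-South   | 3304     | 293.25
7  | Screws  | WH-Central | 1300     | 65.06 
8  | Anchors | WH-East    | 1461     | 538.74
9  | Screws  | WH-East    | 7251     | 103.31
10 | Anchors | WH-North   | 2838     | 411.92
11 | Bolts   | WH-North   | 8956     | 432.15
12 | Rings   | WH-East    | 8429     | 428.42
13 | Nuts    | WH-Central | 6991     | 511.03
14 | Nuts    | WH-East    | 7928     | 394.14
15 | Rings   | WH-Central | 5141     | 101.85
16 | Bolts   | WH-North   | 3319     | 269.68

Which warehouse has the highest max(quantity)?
SELECT warehouse, MAX(quantity) as val
FROM inventory
GROUP BY warehouse
ORDER BY val DESC
LIMIT 1

Result: WH-North with max(quantity) = 8956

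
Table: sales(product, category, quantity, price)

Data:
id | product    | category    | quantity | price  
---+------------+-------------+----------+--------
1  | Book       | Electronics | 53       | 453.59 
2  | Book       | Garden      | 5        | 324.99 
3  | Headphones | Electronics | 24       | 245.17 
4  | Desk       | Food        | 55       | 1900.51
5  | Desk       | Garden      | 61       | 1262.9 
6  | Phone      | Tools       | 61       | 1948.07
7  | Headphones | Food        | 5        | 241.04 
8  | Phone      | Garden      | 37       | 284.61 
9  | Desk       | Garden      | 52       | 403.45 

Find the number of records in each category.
SELECT category, COUNT(*) as count
FROM sales
GROUP BY category

Result:
  Electronics: 2
  Food: 2
  Garden: 4
  Tools: 1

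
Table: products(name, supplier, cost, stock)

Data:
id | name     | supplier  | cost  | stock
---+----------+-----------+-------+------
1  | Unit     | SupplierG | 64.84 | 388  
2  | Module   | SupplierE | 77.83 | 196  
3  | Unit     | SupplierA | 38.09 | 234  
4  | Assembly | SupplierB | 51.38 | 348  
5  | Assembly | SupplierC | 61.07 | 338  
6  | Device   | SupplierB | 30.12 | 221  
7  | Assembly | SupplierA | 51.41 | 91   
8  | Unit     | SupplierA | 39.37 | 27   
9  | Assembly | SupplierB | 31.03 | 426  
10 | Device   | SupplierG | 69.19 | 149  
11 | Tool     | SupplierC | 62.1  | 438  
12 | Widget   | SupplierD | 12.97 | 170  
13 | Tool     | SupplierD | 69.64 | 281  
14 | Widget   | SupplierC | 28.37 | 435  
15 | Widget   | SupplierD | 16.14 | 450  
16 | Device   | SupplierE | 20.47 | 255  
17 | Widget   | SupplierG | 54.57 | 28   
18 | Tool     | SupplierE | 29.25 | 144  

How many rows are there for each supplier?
SELECT supplier, COUNT(*) as count
FROM products
GROUP BY supplier

Result:
  SupplierA: 3
  SupplierB: 3
  SupplierC: 3
  SupplierD: 3
  SupplierE: 3
  SupplierG: 3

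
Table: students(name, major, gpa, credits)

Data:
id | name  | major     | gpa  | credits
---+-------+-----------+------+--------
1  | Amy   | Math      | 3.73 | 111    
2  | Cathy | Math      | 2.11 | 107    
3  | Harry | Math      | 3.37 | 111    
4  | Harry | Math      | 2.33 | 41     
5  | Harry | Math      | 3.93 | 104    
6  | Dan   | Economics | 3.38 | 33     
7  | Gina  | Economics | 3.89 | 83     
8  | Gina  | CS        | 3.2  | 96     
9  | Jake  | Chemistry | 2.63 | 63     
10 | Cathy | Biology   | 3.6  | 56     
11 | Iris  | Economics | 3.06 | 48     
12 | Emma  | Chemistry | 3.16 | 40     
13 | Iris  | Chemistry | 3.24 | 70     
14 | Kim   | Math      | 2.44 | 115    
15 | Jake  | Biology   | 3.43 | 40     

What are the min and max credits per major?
SELECT major, MIN(credits), MAX(credits)
FROM students
GROUP BY major

Result:
  Biology: min=40, max=56
  CS: min=96, max=96
  Chemistry: min=40, max=70
  Economics: min=33, max=83
  Math: min=41, max=115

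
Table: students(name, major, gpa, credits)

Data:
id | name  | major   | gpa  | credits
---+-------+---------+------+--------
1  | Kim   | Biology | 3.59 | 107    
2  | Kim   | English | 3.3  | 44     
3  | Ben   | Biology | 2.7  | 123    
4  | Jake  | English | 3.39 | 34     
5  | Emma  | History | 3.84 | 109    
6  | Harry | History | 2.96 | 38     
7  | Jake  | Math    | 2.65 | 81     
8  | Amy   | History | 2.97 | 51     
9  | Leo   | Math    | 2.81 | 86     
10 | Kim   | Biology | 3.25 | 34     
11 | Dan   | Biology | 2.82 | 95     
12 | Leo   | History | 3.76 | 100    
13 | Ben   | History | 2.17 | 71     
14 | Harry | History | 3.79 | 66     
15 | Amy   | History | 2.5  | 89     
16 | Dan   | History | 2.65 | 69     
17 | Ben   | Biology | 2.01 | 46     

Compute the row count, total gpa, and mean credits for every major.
SELECT major,
       COUNT(*) as cnt,
       SUM(gpa) as total_gpa,
       AVG(credits) as avg_credits
FROM students
GROUP BY major

Result:
  Biology: 5 records, 14.37 total gpa, 81.00 avg credits
  English: 2 records, 6.69 total gpa, 39.00 avg credits
  History: 8 records, 24.64 total gpa, 74.13 avg credits
  Math: 2 records, 5.46 total gpa, 83.50 avg credits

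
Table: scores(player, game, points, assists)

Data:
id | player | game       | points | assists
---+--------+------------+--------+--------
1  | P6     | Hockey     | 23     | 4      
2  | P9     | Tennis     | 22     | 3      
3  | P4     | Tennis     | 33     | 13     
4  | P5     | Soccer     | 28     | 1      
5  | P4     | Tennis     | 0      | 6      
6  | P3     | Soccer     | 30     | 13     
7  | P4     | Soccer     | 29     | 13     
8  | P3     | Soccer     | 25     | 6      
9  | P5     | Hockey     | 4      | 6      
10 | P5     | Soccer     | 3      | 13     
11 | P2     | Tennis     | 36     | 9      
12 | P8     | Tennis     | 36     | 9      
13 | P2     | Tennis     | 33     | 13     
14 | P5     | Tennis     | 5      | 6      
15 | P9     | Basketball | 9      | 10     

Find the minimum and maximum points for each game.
SELECT game, MIN(points), MAX(points)
FROM scores
GROUP BY game

Result:
  Basketball: min=9, max=9
  Hockey: min=4, max=23
  Soccer: min=3, max=30
  Tennis: min=0, max=36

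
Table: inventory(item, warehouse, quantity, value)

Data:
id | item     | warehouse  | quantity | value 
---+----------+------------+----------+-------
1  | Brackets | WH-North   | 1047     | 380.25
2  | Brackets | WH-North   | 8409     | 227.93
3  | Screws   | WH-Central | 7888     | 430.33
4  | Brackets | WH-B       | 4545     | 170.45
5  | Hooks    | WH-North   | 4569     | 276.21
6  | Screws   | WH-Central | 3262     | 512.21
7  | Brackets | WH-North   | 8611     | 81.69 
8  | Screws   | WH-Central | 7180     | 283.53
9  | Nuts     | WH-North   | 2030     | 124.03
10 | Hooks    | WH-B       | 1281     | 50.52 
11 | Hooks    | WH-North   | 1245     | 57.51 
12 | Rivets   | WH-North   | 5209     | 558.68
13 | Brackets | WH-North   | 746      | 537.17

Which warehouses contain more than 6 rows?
SELECT warehouse, COUNT(*) as cnt
FROM inventory
GROUP BY warehouse
HAVING COUNT(*) > 6

Result:
  WH-North: 8

Note: HAVING filters groups after aggregation, WHERE filters rows before.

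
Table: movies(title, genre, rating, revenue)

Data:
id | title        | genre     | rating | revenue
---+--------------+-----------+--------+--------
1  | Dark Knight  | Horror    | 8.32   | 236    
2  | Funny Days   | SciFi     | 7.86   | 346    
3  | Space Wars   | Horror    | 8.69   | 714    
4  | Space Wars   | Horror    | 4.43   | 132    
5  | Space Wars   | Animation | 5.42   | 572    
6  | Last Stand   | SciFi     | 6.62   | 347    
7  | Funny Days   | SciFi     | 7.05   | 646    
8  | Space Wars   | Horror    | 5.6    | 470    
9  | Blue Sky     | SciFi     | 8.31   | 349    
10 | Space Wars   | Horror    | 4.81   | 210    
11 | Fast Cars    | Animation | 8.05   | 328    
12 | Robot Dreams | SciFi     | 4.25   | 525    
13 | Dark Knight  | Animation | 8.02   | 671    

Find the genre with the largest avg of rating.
SELECT genre, AVG(rating) as val
FROM movies
GROUP BY genre
ORDER BY val DESC
LIMIT 1

Result: Animation with avg(rating) = 7.16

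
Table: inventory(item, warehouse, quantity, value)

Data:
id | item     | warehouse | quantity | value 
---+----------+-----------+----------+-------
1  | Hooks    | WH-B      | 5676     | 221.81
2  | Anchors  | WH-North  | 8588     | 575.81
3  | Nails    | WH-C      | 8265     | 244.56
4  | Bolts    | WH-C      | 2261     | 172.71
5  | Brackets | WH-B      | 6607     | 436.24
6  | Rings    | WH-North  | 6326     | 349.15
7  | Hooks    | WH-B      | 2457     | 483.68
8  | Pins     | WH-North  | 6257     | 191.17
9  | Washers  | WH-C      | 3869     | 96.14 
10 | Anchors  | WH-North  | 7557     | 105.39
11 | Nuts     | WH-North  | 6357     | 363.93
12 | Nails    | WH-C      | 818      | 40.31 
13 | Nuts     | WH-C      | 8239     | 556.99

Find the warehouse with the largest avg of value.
SELECT warehouse, AVG(value) as val
FROM inventory
GROUP BY warehouse
ORDER BY val DESC
LIMIT 1

Result: WH-B with avg(value) = 380.58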